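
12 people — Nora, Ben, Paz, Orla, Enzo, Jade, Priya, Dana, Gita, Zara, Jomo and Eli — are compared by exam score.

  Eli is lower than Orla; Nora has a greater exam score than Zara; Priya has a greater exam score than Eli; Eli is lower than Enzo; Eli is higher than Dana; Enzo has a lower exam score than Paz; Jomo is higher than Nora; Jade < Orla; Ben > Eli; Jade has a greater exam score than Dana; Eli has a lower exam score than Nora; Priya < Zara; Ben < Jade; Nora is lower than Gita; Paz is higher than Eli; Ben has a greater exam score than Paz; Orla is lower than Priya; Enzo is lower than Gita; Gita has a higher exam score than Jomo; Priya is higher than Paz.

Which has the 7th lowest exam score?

Piecing the relations together gives one ordering: Dana < Eli < Enzo < Paz < Ben < Jade < Orla < Priya < Zara < Nora < Jomo < Gita.
Counting 7 from the smallest end gives Orla.

Orla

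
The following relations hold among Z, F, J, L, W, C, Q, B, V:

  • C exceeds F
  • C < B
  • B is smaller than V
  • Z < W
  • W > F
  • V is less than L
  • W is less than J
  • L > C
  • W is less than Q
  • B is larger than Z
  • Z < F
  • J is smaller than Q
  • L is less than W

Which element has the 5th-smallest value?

V

Chaining the given pairs: Z < F < C < B < V < L < W < J < Q.
The 5th smallest is V.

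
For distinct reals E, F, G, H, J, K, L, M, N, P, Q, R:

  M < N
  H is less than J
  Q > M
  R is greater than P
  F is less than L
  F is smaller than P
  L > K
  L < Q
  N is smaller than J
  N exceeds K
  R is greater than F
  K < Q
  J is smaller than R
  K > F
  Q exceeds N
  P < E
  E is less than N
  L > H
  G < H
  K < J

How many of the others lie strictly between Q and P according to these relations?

The relations place P below Q. An element lies strictly between them when it is forced above P and also forced below Q.
Above P: {E, N, J, R}. Below Q: {F, G, E, K, H, M, L, N}.
Intersection: {E, N} — 2.

2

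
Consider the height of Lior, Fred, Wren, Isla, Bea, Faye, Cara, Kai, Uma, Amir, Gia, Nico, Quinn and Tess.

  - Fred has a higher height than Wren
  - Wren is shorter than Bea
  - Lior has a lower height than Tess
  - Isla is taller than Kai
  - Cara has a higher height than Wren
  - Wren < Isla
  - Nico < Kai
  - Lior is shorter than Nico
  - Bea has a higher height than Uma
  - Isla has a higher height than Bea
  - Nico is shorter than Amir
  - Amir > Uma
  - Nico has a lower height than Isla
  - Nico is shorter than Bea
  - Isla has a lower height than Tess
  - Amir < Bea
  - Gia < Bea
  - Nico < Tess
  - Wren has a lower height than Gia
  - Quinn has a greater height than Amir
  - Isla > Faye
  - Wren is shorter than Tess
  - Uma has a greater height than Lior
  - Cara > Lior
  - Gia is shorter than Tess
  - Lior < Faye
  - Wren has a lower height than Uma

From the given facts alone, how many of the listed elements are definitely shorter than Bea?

Directly below Bea: Wren, Uma, Nico, Amir, Gia.
One step further: Lior (6 so far).
No other element is forced below Bea by the given relations, so the count is 6.

6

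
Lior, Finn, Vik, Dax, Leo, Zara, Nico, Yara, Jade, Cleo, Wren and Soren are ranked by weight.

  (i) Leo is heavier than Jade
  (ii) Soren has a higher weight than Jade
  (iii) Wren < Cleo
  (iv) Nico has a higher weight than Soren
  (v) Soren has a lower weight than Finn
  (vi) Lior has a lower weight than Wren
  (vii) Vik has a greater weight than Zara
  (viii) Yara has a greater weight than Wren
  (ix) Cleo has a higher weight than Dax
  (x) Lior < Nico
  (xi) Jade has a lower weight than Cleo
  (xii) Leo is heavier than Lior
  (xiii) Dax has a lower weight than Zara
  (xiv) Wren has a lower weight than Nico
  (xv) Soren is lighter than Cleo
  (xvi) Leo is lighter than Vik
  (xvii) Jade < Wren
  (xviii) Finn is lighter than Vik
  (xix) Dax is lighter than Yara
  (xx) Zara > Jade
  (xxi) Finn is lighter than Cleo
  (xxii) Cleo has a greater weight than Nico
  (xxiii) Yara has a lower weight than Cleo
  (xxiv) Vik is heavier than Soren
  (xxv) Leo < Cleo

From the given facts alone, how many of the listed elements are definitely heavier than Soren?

The elements the relations force above Soren are Finn, Vik, Nico, Cleo — no chain reaches any other.
That is 4.

4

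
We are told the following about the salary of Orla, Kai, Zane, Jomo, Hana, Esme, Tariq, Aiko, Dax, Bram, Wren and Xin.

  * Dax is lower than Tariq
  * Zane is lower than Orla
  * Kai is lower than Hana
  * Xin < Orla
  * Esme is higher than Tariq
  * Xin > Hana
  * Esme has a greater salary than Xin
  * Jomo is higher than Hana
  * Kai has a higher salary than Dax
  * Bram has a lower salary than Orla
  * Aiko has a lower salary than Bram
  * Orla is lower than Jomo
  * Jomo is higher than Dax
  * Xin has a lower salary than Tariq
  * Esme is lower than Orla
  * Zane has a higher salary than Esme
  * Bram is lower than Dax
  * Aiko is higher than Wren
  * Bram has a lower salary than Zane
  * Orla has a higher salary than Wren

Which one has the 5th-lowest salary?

Chaining the given pairs: Wren < Aiko < Bram < Dax < Kai < Hana < Xin < Tariq < Esme < Zane < Orla < Jomo.
The 5th smallest is Kai.

Kai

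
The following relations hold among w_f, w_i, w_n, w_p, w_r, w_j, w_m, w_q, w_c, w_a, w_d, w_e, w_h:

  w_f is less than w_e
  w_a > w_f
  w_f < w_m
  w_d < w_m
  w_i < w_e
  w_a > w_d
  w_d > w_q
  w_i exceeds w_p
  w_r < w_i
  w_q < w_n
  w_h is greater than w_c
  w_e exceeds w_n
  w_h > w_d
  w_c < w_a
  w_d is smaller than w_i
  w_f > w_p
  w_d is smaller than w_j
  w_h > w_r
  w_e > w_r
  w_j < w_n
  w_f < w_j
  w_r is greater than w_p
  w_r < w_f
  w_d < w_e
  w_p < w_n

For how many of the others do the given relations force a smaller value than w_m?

Directly below w_m: w_d, w_f.
One step further: w_q, w_p, w_r (5 so far).
Nothing else is reachable below w_m; 5 in all.

5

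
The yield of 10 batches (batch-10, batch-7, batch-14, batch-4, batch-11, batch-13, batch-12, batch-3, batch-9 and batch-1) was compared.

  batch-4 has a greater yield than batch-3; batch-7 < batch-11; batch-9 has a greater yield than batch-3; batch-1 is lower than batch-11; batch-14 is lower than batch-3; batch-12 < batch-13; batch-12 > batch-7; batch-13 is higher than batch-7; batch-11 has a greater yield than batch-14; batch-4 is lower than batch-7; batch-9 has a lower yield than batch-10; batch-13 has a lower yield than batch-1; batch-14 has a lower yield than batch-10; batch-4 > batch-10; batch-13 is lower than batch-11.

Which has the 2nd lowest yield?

batch-3

Piecing the relations together gives one ordering: batch-14 < batch-3 < batch-9 < batch-10 < batch-4 < batch-7 < batch-12 < batch-13 < batch-1 < batch-11.
The 2nd smallest is batch-3.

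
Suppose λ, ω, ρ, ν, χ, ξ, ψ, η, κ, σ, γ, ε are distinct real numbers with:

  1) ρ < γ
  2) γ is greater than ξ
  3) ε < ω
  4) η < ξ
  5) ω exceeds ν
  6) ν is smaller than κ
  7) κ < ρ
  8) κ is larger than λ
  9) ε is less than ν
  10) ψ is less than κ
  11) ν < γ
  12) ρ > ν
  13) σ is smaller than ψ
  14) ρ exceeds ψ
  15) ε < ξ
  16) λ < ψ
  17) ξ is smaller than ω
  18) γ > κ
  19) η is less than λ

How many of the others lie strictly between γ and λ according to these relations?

Chaining upward from λ reaches: ψ, κ, ρ.
Chaining downward from γ reaches: η, ε, σ, ψ, ν, κ, ρ, ξ.
Strictly between λ and γ are those in both lists: ψ, κ, ρ — 3 elements.

3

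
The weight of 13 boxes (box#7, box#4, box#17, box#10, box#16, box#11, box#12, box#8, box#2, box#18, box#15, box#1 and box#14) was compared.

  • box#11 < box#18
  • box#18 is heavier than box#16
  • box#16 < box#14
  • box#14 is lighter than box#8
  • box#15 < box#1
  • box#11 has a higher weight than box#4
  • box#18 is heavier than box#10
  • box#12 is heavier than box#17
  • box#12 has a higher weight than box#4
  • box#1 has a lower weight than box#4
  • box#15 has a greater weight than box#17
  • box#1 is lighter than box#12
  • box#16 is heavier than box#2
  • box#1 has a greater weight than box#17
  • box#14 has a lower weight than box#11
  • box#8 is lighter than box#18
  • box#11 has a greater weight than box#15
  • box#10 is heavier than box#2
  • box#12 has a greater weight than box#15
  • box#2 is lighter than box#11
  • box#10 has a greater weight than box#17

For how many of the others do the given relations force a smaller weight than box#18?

Directly below box#18: box#16, box#11, box#10, box#8.
One step further: box#2, box#17, box#15, box#4, box#14 (9 so far).
One step further: box#1 (10 so far).
Nothing else is reachable below box#18; 10 in all.

10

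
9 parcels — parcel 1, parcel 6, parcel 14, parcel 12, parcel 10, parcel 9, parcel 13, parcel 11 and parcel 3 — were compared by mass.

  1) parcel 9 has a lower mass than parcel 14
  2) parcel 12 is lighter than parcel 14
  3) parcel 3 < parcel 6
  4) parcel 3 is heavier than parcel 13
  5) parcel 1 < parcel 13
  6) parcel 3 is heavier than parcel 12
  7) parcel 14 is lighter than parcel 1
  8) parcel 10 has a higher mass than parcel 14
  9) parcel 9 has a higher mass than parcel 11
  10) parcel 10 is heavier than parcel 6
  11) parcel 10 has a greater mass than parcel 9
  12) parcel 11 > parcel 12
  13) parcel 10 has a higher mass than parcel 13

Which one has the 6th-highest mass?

The consecutive relations fix a unique order: parcel 12 < parcel 11 < parcel 9 < parcel 14 < parcel 1 < parcel 13 < parcel 3 < parcel 6 < parcel 10.
The 6th largest is parcel 14.

parcel 14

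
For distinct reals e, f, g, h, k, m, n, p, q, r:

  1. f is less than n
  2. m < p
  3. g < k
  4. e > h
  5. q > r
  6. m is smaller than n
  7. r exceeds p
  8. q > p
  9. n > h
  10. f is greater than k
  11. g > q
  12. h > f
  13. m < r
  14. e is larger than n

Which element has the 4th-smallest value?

Piecing the relations together gives one ordering: m < p < r < q < g < k < f < h < n < e.
Counting 4 from the smallest end gives q.

q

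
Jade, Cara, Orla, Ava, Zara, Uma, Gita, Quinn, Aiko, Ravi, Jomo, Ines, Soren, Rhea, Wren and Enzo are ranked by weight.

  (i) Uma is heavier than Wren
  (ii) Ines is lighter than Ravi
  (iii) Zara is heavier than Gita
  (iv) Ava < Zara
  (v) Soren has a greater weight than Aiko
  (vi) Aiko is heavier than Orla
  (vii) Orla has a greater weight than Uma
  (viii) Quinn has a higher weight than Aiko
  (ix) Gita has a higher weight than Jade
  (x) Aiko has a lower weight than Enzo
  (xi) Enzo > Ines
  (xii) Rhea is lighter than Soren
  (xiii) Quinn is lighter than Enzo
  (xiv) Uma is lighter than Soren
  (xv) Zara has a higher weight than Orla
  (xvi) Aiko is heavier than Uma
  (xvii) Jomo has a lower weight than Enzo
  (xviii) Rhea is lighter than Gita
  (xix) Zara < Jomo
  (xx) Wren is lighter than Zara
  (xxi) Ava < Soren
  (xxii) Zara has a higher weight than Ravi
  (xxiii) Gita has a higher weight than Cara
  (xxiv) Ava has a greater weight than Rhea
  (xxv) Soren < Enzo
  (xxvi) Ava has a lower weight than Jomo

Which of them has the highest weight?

Wren is not greatest since Wren < Uma; Uma is not greatest since Uma < Soren; Rhea is not greatest since Rhea < Ava; Cara is not greatest since Cara < Gita; Orla is not greatest since Orla < Aiko; Aiko is not greatest since Aiko < Quinn; Ines is not greatest since Ines < Enzo; Jade is not greatest since Jade < Gita; Ravi is not greatest since Ravi < Zara; Gita is not greatest since Gita < Zara; Quinn is not greatest since Quinn < Enzo; Ava is not greatest since Ava < Jomo; Soren is not greatest since Soren < Enzo; Zara is not greatest since Zara < Jomo; Jomo is not greatest since Jomo < Enzo.
Only Enzo has nothing above it, so Enzo is the highest weight.

Enzo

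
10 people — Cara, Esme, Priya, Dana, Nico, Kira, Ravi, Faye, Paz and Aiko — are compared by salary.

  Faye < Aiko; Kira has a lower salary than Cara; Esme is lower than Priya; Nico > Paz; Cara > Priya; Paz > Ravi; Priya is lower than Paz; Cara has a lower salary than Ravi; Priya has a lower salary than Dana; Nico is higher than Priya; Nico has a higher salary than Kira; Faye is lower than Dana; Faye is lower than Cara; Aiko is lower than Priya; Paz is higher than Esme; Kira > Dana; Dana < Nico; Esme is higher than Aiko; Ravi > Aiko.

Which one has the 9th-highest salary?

Aiko

Piecing the relations together gives one ordering: Faye < Aiko < Esme < Priya < Dana < Kira < Cara < Ravi < Paz < Nico.
The 9th largest is Aiko.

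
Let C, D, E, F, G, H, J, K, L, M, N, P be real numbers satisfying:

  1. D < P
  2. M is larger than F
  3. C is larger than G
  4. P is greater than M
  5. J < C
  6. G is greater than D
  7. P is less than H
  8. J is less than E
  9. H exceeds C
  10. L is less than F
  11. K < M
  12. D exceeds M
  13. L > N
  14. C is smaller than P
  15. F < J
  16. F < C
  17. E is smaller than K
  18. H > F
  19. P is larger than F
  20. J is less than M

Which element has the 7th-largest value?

Chaining the given pairs: N < L < F < J < E < K < M < D < G < C < P < H.
Counting 7 from the largest end gives K.

K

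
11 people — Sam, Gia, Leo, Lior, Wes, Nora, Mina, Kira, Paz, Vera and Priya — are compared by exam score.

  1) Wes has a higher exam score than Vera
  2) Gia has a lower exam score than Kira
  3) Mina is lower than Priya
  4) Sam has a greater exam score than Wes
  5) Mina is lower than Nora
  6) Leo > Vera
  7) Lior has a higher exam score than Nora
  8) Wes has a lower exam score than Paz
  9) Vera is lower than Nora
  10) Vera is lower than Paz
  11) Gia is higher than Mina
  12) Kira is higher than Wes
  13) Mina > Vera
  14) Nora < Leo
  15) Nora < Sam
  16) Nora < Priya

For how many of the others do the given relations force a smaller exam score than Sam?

The elements the relations force below Sam are Vera, Mina, Wes, Nora — no chain reaches any other.
That is 4.

4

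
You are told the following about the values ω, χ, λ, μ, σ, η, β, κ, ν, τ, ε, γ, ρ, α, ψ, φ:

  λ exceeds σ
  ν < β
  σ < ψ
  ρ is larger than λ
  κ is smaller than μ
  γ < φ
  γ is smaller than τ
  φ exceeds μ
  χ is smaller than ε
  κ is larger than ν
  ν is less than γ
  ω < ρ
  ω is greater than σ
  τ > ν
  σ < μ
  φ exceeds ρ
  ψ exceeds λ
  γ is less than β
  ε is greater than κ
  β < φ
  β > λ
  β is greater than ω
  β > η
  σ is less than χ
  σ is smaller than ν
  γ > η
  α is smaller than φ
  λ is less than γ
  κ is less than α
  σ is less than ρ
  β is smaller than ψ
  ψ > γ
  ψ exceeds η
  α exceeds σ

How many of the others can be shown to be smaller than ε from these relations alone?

From ε the given relations immediately reach κ, χ.
From those, σ, ν — 4 in total.
No other element is forced below ε by the given relations, so the count is 4.

4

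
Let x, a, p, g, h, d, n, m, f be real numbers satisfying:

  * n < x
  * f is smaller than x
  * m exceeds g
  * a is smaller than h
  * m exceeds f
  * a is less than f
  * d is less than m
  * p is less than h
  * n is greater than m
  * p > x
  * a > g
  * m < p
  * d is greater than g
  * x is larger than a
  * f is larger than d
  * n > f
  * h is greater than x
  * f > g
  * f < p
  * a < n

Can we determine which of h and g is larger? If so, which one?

g < a and a < f give g < f.
With f < m: g < a < f < m.
With m < n: g < a < f < m < n.
Then n < x extends the chain to x.
Then x < p extends the chain to p.
Then p < h extends the chain to h.
So h is larger.

h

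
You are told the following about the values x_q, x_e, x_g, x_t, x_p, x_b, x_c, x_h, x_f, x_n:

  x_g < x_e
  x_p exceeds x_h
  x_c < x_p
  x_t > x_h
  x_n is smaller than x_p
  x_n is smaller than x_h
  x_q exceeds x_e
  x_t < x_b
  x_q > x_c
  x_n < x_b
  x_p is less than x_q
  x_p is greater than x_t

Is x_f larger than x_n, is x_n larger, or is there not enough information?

undetermined

Following every chain through x_n: above x_n we get x_h, x_t, x_p, x_b, x_q.
x_f is not reached, and no chain runs the other way from x_f to x_n.
So the given relations leave the order of x_n and x_f undetermined.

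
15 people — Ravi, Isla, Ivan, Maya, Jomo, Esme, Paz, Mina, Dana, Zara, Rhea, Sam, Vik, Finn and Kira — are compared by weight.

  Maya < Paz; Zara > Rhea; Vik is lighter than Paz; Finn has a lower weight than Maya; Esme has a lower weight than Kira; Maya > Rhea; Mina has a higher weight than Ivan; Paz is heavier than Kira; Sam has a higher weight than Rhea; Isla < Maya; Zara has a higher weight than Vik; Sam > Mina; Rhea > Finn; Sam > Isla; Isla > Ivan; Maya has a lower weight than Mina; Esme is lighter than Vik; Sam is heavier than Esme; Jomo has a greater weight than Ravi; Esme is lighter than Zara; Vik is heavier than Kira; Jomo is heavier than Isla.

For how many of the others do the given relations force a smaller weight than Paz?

8

The elements the relations force below Paz are Ivan, Isla, Esme, Finn, Kira, Rhea, Vik, Maya — no chain reaches any other.
That is 8.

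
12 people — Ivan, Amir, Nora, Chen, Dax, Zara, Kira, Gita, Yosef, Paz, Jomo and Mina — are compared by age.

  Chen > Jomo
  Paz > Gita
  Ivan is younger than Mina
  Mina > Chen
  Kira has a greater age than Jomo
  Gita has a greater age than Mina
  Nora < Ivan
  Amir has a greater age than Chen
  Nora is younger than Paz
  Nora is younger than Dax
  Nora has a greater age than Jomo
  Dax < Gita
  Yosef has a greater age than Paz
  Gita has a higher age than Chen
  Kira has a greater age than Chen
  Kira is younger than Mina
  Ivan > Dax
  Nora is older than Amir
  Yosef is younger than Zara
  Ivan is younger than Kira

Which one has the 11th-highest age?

Chen

Chaining the given pairs: Jomo < Chen < Amir < Nora < Dax < Ivan < Kira < Mina < Gita < Paz < Yosef < Zara.
The 11th largest is Chen.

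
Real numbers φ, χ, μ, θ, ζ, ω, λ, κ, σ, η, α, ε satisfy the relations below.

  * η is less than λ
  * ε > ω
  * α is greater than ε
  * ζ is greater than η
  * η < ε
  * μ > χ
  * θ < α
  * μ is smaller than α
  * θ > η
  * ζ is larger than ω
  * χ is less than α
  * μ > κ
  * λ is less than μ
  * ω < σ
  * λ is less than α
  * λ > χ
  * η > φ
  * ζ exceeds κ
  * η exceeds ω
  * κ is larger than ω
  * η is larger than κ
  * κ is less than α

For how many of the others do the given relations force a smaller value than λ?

The elements the relations force below λ are ω, χ, κ, φ, η — no chain reaches any other.
That is 5.

5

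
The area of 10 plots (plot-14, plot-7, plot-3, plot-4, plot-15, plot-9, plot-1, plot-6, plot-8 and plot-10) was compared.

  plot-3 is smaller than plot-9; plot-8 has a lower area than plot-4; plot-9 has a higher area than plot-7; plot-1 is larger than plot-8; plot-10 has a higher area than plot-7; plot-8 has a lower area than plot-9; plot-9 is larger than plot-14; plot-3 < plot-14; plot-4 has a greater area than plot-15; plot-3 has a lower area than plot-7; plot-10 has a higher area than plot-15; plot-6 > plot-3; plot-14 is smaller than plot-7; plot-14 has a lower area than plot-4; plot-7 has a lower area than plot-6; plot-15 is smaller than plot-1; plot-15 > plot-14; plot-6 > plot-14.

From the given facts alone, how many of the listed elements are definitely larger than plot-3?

Directly above plot-3: plot-14, plot-7, plot-9, plot-6.
One step further: plot-15, plot-10, plot-4 (7 so far).
One step further: plot-1 (8 so far).
Nothing else is reachable above plot-3; 8 in all.

8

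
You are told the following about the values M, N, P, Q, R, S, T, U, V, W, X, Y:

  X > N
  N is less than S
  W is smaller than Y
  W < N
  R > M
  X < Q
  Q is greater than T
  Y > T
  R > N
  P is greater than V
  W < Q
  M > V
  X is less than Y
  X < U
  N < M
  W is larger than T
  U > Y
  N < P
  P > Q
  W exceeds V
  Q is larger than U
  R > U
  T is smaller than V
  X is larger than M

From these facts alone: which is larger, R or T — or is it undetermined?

Chaining the given relations: T < V < W < N < M < X < Y < U < R.
So R is larger.

R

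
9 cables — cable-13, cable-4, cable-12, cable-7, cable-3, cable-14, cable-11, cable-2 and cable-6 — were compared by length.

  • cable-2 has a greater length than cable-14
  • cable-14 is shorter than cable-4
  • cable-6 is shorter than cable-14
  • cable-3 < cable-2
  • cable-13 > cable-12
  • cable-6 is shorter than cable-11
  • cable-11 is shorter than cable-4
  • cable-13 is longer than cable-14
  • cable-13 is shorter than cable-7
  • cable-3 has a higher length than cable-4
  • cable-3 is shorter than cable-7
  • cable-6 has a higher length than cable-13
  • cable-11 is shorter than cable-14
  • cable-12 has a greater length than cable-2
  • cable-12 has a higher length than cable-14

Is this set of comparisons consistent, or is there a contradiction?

inconsistent

We have cable-13 < cable-6 stated directly, yet also cable-6 < cable-11 < cable-14 < cable-4 < cable-3 < cable-2 < cable-12 < cable-13 by chaining the others — so cable-6 < cable-13. Contradiction.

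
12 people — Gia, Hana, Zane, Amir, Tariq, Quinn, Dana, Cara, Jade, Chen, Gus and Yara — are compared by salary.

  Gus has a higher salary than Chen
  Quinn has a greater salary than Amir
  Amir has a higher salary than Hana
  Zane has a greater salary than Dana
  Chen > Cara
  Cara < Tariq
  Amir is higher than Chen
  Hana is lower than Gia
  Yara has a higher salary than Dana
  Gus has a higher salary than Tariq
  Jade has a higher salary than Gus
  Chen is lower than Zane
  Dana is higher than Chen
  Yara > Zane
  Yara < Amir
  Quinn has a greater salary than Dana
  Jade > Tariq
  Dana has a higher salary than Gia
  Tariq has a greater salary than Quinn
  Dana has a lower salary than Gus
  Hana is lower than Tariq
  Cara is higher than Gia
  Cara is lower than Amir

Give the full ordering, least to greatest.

Nothing is placed below Hana, so it is least; from there Hana < Gia; Gia < Cara; Cara < Chen; Chen < Dana; Dana < Zane; Zane < Yara; Yara < Amir; Amir < Quinn; Quinn < Tariq; Tariq < Gus; Gus < Jade, each given directly.

Hana < Gia < Cara < Chen < Dana < Zane < Yara < Amir < Quinn < Tariq < Gus < Jade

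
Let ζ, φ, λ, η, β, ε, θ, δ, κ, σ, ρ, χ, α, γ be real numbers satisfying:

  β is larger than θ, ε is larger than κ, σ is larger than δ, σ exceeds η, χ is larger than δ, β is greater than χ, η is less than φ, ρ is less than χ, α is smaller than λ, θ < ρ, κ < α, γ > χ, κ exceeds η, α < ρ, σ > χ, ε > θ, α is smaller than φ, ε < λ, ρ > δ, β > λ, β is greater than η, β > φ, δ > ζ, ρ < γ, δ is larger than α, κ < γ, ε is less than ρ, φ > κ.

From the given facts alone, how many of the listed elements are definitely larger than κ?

From κ the given relations immediately reach α, φ, ε, γ.
From those, δ, ρ, λ, β — 8 in total.
From those, χ, σ — 10 in total.
No other element is forced above κ by the given relations, so the count is 10.

10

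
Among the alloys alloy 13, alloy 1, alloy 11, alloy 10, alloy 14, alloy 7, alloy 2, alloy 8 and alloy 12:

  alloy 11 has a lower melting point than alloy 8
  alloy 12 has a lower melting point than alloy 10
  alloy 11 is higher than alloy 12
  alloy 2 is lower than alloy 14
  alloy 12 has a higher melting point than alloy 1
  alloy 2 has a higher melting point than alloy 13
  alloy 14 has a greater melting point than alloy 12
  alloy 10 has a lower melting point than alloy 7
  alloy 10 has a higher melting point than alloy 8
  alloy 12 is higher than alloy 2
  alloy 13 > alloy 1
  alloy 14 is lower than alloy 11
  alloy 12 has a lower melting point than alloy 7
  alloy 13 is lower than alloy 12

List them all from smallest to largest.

alloy 1 < alloy 13 < alloy 2 < alloy 12 < alloy 14 < alloy 11 < alloy 8 < alloy 10 < alloy 7

The consecutive links are each given: alloy 1 < alloy 13; alloy 13 < alloy 2; alloy 2 < alloy 12; alloy 12 < alloy 14; alloy 14 < alloy 11; alloy 11 < alloy 8; alloy 8 < alloy 10; alloy 10 < alloy 7.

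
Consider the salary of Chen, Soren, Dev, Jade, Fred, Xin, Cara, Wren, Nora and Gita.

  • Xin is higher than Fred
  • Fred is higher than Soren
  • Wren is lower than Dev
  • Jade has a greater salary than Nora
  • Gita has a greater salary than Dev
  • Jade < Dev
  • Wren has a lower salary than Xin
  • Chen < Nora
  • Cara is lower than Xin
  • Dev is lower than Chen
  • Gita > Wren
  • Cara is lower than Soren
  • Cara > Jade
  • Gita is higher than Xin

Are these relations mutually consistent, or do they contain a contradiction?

Chaining the given relations yields Dev < Chen < Nora < Jade, so Dev < Jade. But one relation states Jade < Dev. These cannot both hold.

inconsistent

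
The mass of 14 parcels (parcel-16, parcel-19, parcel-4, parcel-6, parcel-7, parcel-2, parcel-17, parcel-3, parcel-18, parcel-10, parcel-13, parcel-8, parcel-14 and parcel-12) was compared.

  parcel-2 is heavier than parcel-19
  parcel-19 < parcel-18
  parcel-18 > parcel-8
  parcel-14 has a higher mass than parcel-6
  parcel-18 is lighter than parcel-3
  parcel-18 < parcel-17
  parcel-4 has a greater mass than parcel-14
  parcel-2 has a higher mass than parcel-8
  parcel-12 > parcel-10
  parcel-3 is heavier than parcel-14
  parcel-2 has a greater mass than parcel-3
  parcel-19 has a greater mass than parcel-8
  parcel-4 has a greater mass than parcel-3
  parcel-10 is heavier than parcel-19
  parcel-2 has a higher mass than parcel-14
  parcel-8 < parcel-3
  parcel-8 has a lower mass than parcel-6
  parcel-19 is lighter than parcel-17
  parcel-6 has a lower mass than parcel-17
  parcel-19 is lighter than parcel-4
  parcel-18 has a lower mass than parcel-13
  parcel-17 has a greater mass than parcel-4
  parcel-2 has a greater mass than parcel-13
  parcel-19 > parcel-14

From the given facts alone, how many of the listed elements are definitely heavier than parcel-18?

From parcel-18 the given relations immediately reach parcel-3, parcel-13, parcel-17.
From those, parcel-4, parcel-2 — 5 in total.
Nothing else is reachable above parcel-18; 5 in all.

5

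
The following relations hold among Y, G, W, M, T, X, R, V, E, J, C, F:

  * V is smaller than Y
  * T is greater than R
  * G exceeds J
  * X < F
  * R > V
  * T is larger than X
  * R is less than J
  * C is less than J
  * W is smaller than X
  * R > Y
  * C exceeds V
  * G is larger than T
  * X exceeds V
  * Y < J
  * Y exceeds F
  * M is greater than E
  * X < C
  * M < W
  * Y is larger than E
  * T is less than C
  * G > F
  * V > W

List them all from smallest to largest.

E < M < W < V < X < F < Y < R < T < C < J < G

Each adjacent pair is fixed by a given relation: E < M; M < W; W < V; V < X; X < F; F < Y; Y < R; R < T; T < C; C < J; J < G. Chaining them end to end gives the full order.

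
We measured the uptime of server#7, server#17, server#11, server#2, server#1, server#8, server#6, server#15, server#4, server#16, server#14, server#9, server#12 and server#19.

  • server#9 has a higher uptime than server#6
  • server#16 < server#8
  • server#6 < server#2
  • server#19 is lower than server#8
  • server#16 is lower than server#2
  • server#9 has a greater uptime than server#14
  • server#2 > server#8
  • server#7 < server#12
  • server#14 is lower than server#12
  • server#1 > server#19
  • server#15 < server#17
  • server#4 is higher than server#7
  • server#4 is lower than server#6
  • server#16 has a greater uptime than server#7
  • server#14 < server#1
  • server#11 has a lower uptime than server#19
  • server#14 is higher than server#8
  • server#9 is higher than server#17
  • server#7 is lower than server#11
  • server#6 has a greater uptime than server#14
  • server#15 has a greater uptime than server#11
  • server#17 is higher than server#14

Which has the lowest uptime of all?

server#7

Chaining upward from server#7: directly above it, server#11, server#4, server#16, server#12; then server#19, server#15, server#8, server#6, server#2; then server#14, server#17, server#9, server#1.
That covers every other element, and nothing is given below server#7, so server#7 is the lowest uptime.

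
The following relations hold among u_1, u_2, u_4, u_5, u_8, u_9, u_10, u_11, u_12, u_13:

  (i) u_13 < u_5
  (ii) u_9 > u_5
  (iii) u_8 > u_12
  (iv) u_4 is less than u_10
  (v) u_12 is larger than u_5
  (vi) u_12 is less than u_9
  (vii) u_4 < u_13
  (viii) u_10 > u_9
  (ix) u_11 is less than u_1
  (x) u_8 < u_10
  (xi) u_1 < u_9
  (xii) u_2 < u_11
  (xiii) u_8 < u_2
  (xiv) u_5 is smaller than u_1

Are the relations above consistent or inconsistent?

Every relation is compatible with u_4 < u_13 < u_5 < u_12 < u_8 < u_2 < u_11 < u_1 < u_9 < u_10; the set is consistent.

consistent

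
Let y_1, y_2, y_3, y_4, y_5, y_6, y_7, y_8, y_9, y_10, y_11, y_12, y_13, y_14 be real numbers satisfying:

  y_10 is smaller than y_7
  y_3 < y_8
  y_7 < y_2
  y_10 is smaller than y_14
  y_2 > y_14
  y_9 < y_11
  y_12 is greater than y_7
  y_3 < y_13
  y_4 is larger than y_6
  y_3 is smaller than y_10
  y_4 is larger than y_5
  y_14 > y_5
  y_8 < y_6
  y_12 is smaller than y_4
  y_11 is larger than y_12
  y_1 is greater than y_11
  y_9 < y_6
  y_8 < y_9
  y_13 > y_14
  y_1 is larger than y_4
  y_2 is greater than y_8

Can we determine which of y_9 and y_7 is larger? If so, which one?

undetermined

Following every chain through y_7: above y_7 we get y_12, y_2, y_11, y_4, y_1; below y_7 we get y_3, y_10.
y_9 is not reached, and no chain runs the other way from y_9 to y_7.
So the given relations leave the order of y_7 and y_9 undetermined.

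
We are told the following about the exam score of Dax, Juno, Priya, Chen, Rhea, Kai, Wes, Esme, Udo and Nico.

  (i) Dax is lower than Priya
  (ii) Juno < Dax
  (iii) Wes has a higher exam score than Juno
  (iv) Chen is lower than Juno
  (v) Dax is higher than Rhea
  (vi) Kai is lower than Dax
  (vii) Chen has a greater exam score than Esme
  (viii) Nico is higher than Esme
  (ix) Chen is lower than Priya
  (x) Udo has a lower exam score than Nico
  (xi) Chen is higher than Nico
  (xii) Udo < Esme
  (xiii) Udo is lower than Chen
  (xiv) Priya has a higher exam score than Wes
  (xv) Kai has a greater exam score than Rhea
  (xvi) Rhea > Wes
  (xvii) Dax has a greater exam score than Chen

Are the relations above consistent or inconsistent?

Every relation is compatible with Udo < Esme < Nico < Chen < Juno < Wes < Rhea < Kai < Dax < Priya; the set is consistent.

consistent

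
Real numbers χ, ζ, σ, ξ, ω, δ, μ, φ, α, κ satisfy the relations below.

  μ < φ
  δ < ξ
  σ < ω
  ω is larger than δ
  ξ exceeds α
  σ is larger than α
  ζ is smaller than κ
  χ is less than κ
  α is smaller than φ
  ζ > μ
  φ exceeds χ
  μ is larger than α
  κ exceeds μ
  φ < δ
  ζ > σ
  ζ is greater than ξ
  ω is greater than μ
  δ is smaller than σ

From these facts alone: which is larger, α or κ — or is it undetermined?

κ

α < μ and μ < φ give α < φ.
With φ < δ: α < μ < φ < δ.
With δ < σ: α < μ < φ < δ < σ.
Then σ < ζ extends the chain to ζ.
With ζ < κ: α < μ < φ < δ < σ < ζ < κ.
So κ is larger.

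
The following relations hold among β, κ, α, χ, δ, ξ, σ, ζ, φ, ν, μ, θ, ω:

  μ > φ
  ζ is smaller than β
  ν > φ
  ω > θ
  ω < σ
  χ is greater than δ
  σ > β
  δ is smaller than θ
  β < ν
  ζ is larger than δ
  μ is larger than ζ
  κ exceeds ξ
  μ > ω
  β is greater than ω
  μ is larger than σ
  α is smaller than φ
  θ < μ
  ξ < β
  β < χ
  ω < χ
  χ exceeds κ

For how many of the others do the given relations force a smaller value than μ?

9

Directly below μ: θ, ω, φ, ζ, σ.
One step further: α, δ, β (8 so far).
One step further: ξ (9 so far).
No other element is forced below μ by the given relations, so the count is 9.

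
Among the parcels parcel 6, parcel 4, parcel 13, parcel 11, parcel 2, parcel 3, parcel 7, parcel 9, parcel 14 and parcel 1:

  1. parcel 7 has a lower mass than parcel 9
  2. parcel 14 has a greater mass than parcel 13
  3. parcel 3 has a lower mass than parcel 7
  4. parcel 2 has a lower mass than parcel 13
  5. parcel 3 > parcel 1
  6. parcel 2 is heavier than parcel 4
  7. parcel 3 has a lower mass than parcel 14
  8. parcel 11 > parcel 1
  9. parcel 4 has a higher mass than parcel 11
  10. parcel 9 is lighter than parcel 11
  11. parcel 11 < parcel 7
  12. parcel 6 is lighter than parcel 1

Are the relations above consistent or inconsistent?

We have parcel 11 < parcel 7 stated directly, yet also parcel 7 < parcel 9 < parcel 11 by chaining the others — so parcel 7 < parcel 11. Contradiction.

inconsistent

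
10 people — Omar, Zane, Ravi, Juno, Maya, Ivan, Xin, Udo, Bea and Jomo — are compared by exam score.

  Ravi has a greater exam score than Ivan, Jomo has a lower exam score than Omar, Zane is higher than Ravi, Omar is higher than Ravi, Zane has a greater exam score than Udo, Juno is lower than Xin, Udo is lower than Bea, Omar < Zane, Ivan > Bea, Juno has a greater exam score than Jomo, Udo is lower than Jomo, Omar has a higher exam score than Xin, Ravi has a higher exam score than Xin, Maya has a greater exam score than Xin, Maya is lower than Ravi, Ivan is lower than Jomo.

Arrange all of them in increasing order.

Each adjacent pair is fixed by a given relation: Udo < Bea; Bea < Ivan; Ivan < Jomo; Jomo < Juno; Juno < Xin; Xin < Maya; Maya < Ravi; Ravi < Omar; Omar < Zane. Chaining them end to end gives the full order.

Udo < Bea < Ivan < Jomo < Juno < Xin < Maya < Ravi < Omar < Zane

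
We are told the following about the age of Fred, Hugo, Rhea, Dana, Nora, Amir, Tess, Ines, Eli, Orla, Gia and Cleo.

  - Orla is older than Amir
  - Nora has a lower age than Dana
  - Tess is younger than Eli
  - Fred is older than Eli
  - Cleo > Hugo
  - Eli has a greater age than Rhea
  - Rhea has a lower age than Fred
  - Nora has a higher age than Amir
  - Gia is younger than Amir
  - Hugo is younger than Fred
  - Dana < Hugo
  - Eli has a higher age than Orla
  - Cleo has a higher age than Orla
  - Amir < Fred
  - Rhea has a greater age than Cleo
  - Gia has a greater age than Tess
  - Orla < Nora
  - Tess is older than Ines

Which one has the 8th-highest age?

Chaining the given pairs: Ines < Tess < Gia < Amir < Orla < Nora < Dana < Hugo < Cleo < Rhea < Eli < Fred.
The 8th largest is Orla.

Orla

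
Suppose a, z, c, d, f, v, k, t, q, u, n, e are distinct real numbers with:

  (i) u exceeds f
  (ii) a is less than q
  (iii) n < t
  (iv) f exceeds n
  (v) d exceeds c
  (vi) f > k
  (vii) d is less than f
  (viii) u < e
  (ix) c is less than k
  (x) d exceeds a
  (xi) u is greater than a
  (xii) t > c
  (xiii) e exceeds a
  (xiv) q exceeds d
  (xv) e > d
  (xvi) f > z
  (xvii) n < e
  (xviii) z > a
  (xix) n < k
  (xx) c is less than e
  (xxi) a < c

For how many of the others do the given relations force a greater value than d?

4

From d the given relations immediately reach f, q, e.
From those, u — 4 in total.
No other element is forced above d by the given relations, so the count is 4.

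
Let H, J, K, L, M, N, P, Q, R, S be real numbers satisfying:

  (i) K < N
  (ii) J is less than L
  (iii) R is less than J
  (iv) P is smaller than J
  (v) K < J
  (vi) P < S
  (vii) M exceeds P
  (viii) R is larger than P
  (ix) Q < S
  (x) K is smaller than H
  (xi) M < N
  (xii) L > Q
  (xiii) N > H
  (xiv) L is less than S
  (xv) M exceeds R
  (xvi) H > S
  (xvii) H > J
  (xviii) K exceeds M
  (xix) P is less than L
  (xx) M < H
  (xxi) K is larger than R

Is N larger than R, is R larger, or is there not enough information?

N

Following the relations from R: R < M < K < J < L < S < H < N.
So N is larger.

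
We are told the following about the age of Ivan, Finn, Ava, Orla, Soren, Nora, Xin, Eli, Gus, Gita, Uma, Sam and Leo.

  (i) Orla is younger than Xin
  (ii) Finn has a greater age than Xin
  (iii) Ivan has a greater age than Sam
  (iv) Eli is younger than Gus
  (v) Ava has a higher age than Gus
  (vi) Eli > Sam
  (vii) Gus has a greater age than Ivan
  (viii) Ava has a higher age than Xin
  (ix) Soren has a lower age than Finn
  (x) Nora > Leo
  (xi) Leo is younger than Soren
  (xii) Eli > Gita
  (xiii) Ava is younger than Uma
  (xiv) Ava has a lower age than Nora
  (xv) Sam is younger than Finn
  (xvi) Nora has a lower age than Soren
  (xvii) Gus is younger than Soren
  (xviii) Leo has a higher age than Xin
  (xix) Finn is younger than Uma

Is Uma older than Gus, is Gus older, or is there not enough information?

Uma

Link the given pairs in sequence: Gus < Ava; Ava < Nora; Nora < Soren; Soren < Finn; Finn < Uma.
Chaining these gives Gus < Ava < Nora < Soren < Finn < Uma.
So Uma is older.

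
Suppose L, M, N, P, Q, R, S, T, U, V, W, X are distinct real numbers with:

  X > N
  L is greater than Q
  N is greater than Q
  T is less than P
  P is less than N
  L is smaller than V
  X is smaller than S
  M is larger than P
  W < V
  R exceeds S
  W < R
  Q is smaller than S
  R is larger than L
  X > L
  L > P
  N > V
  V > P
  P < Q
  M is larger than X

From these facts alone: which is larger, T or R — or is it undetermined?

T < P < Q < L < V < N < X < S < R, by transitivity through P, Q, L, V, N, X, S.
So R is larger.

R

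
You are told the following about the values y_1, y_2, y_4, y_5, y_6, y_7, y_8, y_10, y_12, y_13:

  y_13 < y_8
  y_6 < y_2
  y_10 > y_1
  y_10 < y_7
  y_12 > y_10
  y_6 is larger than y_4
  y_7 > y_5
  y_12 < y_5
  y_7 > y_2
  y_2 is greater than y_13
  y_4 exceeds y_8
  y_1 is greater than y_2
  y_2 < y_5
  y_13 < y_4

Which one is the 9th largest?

Chaining the given pairs: y_13 < y_8 < y_4 < y_6 < y_2 < y_1 < y_10 < y_12 < y_5 < y_7.
Counting 9 from the largest end gives y_8.

y_8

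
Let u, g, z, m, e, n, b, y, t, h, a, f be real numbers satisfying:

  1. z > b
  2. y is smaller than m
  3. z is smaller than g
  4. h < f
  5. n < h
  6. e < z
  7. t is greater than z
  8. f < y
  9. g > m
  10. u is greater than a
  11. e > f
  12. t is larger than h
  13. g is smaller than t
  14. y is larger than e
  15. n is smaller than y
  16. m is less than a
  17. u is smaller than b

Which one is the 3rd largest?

The consecutive relations fix a unique order: n < h < f < e < y < m < a < u < b < z < g < t.
Counting 3 from the largest end gives z.

z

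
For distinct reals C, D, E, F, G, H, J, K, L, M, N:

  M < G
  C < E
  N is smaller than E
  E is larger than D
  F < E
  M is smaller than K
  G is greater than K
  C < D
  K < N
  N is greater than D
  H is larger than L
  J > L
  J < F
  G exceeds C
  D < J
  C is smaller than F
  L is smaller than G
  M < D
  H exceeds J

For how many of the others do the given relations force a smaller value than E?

Directly below E: C, D, N, F.
One step further: M, K, J (7 so far).
One step further: L (8 so far).
Nothing else is reachable below E; 8 in all.

8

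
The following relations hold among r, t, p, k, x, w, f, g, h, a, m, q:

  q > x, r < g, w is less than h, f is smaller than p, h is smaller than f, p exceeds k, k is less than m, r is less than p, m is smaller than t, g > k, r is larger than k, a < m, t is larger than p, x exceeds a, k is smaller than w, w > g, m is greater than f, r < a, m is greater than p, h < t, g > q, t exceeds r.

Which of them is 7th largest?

The consecutive relations fix a unique order: k < r < a < x < q < g < w < h < f < p < m < t.
Counting 7 from the largest end gives g.

g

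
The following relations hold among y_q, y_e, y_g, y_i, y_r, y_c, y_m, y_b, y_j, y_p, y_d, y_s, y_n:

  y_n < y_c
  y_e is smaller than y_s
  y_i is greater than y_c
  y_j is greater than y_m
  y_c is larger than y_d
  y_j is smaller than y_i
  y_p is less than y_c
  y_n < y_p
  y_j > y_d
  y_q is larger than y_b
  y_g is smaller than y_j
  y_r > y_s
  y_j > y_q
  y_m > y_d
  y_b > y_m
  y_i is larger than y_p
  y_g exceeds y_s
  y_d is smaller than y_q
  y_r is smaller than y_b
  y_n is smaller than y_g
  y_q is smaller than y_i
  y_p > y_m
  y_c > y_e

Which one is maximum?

Chaining downward from y_i: directly below it, y_p, y_q, y_j, y_c; then y_n, y_e, y_d, y_g, y_m, y_b; then y_s, y_r.
That covers every other element, and nothing is given above y_i, so y_i is the maximum.

y_i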